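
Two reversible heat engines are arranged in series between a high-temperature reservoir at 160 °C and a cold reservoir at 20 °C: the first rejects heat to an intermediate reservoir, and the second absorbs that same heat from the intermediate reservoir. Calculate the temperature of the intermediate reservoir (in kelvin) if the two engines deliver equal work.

T_m ≈ 363 K

T_H = 160 °C → 160 + 273.15 = 433.15 K.
T_C = 20 °C → 20 + 273.15 = 293.15 K.
For reversible stages Q_m = Q_H·(T_m/T_H). Setting W₁ = Q_H(1 − T_m/T_H) equal to W₂ = Q_m(1 − T_C/T_m) = Q_H·(T_m − T_C)/T_H gives T_H − T_m = T_m − T_C, so T_m = (T_H + T_C)/2 = (433.15 + 293.15)/2 = 363 K.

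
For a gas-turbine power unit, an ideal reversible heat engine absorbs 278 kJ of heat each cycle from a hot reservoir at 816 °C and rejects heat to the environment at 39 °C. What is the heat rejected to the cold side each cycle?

T_H = 816 °C → 816 + 273.15 = 1089.15 K.
T_C = 39 °C → 39 + 273.15 = 312.15 K.
η_rev = 1 − T_C/T_H = 1 − 312.15/1089.15 = 0.7134.
For a reversible cycle Q_C/Q_H = T_C/T_H, so Q_C = 278 × 312.15/1089.15 = 79.67 kJ.

Q_C ≈ 79.67 kJ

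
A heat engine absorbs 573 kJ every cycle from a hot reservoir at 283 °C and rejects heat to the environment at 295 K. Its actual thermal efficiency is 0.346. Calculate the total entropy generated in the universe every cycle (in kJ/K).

T_H = 283 °C → 283 + 273.15 = 556.15 K.
W = η·Q_H = 0.346 × 573 = 198.3 kJ, so Q_C = Q_H − W = 374.7 kJ.
Entropy balance on the reservoirs: −Q_H/T_H = -1.030 kJ/K, +Q_C/T_C = 1.270 kJ/K.
ΔS_univ = −Q_H/T_H + Q_C/T_C = 0.240 kJ/K (> 0, since η = 0.346 < η_Carnot = 0.470).

ΔS_univ ≈ 0.240 kJ/K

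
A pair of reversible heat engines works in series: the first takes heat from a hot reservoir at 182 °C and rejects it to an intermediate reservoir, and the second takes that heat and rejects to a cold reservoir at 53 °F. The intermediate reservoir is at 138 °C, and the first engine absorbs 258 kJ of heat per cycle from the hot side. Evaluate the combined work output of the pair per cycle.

T_H = 182 °C → 182 + 273.15 = 455.15 K.
T_C = 53 °F → (53 − 32) × 5/9 = 11.67 °C = 284.82 K.
Two reversible stages in series are equivalent to a single Carnot engine between T_H and T_C, so η_total = 1 − T_C/T_H = 1 − 284.82/455.15 = 0.3742.
W_total = η_total · Q_H = 0.3742 × 258 = 96.55 kJ.

W_total ≈ 96.55 kJ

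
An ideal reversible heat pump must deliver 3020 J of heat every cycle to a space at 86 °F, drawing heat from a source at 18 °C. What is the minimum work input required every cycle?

W_in ≈ 120 J

T_H = 86 °F → (86 − 32) × 5/9 = 30.00 °C = 303.15 K.
T_C = 18 °C → 18 + 273.15 = 291.15 K.
Reversible heating COP: COP_HP = T_H/(T_H − T_C) = 303.15/12.00 = 25.2625.
W = Q_H/COP_HP = 3020/25.2625 = 120 J.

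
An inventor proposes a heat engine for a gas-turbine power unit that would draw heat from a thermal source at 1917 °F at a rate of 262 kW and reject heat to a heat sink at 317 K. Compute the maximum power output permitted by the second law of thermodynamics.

T_H = 1917 °F → (1917 − 32) × 5/9 = 1047.22 °C = 1320.37 K.
No engine can exceed the Carnot limit: η_max = 1 − T_C/T_H = 1 − 317.00/1320.37 = 0.7599.
W_max = η_max · Q_H = 0.7599 × 262 = 199 kW.

Ẇ_max ≈ 199 kW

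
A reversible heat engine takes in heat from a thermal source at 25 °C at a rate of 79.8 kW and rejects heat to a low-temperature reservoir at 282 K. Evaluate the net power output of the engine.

Ẇ ≈ 4.323 kW

T_H = 25 °C → 25 + 273.15 = 298.15 K.
η_rev = 1 − T_C/T_H = 1 − 282.00/298.15 = 0.0542.
W = η·Q_H = 0.0542 × 79.8 = 4.323 kW.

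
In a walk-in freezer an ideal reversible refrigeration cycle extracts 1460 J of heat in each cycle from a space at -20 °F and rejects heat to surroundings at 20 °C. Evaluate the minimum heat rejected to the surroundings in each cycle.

T_H = 20 °C → 20 + 273.15 = 293.15 K.
T_C = -20 °F → (-20 − 32) × 5/9 = -28.89 °C = 244.26 K.
For a reversible cycle Q_H/Q_C = T_H/T_C, so Q_H = Q_C·T_H/T_C = 1460 × 293.15/244.26 = 1752 J.

Q_H ≈ 1752 J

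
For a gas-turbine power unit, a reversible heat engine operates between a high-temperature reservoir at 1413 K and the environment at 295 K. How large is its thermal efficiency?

η ≈ 0.7912

The Carnot efficiency is η = 1 − T_C/T_H = 1 − 295.00/1413.00 = 0.7912.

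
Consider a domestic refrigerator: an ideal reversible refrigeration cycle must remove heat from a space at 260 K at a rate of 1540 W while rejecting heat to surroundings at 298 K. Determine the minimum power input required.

The reversible coefficient of performance is COP_R = T_C/(T_H − T_C) = 260.00/38.00 = 6.8421.
W = Q_C/COP_R = 1540/6.8421 = 225 W.

Ẇ_in ≈ 225 W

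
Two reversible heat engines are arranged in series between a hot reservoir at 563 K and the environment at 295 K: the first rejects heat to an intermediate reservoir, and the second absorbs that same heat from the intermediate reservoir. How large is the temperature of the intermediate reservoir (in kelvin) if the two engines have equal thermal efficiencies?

Equal efficiencies require 1 − T_m/T_H = 1 − T_C/T_m, i.e. T_m/T_H = T_C/T_m, so T_m = √(T_H·T_C) = √(563.00 × 295.00) = 408 K.

T_m ≈ 408 K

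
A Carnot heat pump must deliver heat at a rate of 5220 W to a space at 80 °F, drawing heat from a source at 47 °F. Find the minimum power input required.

Ẇ_in ≈ 319 W

T_H = 80 °F → (80 − 32) × 5/9 = 26.67 °C = 299.82 K.
T_C = 47 °F → (47 − 32) × 5/9 = 8.33 °C = 281.48 K.
Reversible heating COP: COP_HP = T_H/(T_H − T_C) = 299.82/18.33 = 16.3536.
W = Q_H/COP_HP = 5220/16.3536 = 319 W.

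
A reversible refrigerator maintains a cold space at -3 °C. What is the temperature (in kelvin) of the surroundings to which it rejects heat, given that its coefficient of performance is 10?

T_H ≈ 297 K

T_C = -3 °C → -3 + 273.15 = 270.15 K.
COP_R = T_C/(T_H − T_C) ⇒ T_H = T_C·(1 + 1/COP_R) = 270.15 × (1 + 1/10) = 297 K.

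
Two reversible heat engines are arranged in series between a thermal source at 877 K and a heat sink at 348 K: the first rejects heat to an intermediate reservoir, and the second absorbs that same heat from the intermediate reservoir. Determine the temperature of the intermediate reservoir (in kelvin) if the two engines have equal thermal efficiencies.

Equal efficiencies require 1 − T_m/T_H = 1 − T_C/T_m, i.e. T_m/T_H = T_C/T_m, so T_m = √(T_H·T_C) = √(877.00 × 348.00) = 552 K.

T_m ≈ 552 K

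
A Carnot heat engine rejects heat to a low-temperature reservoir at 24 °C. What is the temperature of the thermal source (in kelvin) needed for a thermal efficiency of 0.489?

T_H ≈ 581.5 K

T_C = 24 °C → 24 + 273.15 = 297.15 K.
From η = 1 − T_C/T_H, solving for T_H gives T_H = T_C/(1 − η) = 297.15/(1 − 0.489) = 581.5 K.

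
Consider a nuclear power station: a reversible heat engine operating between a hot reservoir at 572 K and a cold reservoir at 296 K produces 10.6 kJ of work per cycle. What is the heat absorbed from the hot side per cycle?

η_rev = 1 − T_C/T_H = 1 − 296.00/572.00 = 0.4825.
Q_H = W/η = 10.6/0.4825 = 22.0 kJ.

Q_H ≈ 22.0 kJ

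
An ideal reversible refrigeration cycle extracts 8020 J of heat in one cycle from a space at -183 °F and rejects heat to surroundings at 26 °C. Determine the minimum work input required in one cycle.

T_H = 26 °C → 26 + 273.15 = 299.15 K.
T_C = -183 °F → (-183 − 32) × 5/9 = -119.44 °C = 153.71 K.
For a reversible refrigerator, COP_R = T_C/(T_H − T_C) = 153.71/145.44 = 1.0568.
W = Q_C/COP_R = 8020/1.0568 = 7590 J.

W_in ≈ 7590 J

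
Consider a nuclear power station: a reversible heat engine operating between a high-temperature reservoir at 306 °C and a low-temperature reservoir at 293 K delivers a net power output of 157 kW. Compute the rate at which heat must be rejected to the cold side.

T_H = 306 °C → 306 + 273.15 = 579.15 K.
The Carnot efficiency is η = 1 − T_C/T_H = 1 − 293.00/579.15 = 0.4941.
Since Q_C/Q_H = T_C/T_H and Q_H = W/η, Q_C = W·T_C/(T_H − T_C) = 157 × 293.00/286.15 = 161 kW.

Q̇_C ≈ 161 kW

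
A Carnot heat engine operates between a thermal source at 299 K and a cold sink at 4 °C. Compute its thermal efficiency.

η ≈ 0.07308

T_C = 4 °C → 4 + 273.15 = 277.15 K.
Since the cycle is reversible, η = 1 − T_C/T_H = 1 − 277.15/299.00 = 0.07308.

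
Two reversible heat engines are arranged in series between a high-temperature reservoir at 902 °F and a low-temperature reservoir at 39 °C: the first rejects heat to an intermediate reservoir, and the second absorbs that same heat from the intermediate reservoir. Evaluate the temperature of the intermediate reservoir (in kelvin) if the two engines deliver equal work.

T_m ≈ 534.3 K

T_H = 902 °F → (902 − 32) × 5/9 = 483.33 °C = 756.48 K.
T_C = 39 °C → 39 + 273.15 = 312.15 K.
For reversible stages Q_m = Q_H·(T_m/T_H). Setting W₁ = Q_H(1 − T_m/T_H) equal to W₂ = Q_m(1 − T_C/T_m) = Q_H·(T_m − T_C)/T_H gives T_H − T_m = T_m − T_C, so T_m = (T_H + T_C)/2 = (756.48 + 312.15)/2 = 534.3 K.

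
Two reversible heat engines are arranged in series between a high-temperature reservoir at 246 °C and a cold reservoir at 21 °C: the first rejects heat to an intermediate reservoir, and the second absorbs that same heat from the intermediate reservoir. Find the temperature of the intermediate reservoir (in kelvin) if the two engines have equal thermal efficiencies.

T_m ≈ 391 K

T_H = 246 °C → 246 + 273.15 = 519.15 K.
T_C = 21 °C → 21 + 273.15 = 294.15 K.
Equal efficiencies require 1 − T_m/T_H = 1 − T_C/T_m, i.e. T_m/T_H = T_C/T_m, so T_m = √(T_H·T_C) = √(519.15 × 294.15) = 391 K.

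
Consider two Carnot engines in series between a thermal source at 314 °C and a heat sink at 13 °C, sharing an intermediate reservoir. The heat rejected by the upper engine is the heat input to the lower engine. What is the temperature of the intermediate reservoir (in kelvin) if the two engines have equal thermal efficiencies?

T_H = 314 °C → 314 + 273.15 = 587.15 K.
T_C = 13 °C → 13 + 273.15 = 286.15 K.
Equal efficiencies require 1 − T_m/T_H = 1 − T_C/T_m, i.e. T_m/T_H = T_C/T_m, so T_m = √(T_H·T_C) = √(587.15 × 286.15) = 409.9 K.

T_m ≈ 409.9 K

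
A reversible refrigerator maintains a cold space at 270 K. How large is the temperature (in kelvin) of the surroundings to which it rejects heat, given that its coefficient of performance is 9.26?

T_H ≈ 299.2 K

COP_R = T_C/(T_H − T_C) ⇒ T_H = T_C·(1 + 1/COP_R) = 270.00 × (1 + 1/9.26) = 299.2 K.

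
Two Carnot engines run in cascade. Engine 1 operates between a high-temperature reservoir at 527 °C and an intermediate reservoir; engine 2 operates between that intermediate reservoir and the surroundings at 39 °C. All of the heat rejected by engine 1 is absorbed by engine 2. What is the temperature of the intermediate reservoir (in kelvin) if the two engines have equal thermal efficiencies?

T_m ≈ 500 K

T_H = 527 °C → 527 + 273.15 = 800.15 K.
T_C = 39 °C → 39 + 273.15 = 312.15 K.
Equal efficiencies require 1 − T_m/T_H = 1 − T_C/T_m, i.e. T_m/T_H = T_C/T_m, so T_m = √(T_H·T_C) = √(800.15 × 312.15) = 500 K.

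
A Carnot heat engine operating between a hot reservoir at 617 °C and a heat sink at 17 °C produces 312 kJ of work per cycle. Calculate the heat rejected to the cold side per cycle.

Q_C ≈ 151 kJ

T_H = 617 °C → 617 + 273.15 = 890.15 K.
T_C = 17 °C → 17 + 273.15 = 290.15 K.
Carnot efficiency: η = 1 − T_C/T_H = 1 − 290.15/890.15 = 0.6740.
Since Q_C/Q_H = T_C/T_H and Q_H = W/η, Q_C = W·T_C/(T_H − T_C) = 312 × 290.15/600.00 = 151 kJ.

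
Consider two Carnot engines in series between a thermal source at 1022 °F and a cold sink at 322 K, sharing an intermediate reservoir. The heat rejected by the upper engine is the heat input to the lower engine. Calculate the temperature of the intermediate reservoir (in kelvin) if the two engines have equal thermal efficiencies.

T_H = 1022 °F → (1022 − 32) × 5/9 = 550.00 °C = 823.15 K.
Equal efficiencies require 1 − T_m/T_H = 1 − T_C/T_m, i.e. T_m/T_H = T_C/T_m, so T_m = √(T_H·T_C) = √(823.15 × 322.00) = 515 K.

T_m ≈ 515 K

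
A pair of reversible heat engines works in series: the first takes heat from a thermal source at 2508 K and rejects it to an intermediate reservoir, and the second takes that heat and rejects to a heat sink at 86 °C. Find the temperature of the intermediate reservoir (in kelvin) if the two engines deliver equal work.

T_C = 86 °C → 86 + 273.15 = 359.15 K.
For reversible stages Q_m = Q_H·(T_m/T_H). Setting W₁ = Q_H(1 − T_m/T_H) equal to W₂ = Q_m(1 − T_C/T_m) = Q_H·(T_m − T_C)/T_H gives T_H − T_m = T_m − T_C, so T_m = (T_H + T_C)/2 = (2508.00 + 359.15)/2 = 1430 K.

T_m ≈ 1430 K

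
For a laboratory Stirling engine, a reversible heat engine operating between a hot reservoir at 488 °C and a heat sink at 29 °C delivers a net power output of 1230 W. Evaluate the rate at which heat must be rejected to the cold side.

T_H = 488 °C → 488 + 273.15 = 761.15 K.
T_C = 29 °C → 29 + 273.15 = 302.15 K.
Carnot efficiency: η = 1 − T_C/T_H = 1 − 302.15/761.15 = 0.6030.
Since Q_C/Q_H = T_C/T_H and Q_H = W/η, Q_C = W·T_C/(T_H − T_C) = 1230 × 302.15/459.00 = 810 W.

Q̇_C ≈ 810 W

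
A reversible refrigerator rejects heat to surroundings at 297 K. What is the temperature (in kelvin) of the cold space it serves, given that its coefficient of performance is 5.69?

T_C ≈ 253 K

COP_R = T_C/(T_H − T_C) ⇒ T_C = T_H·COP_R/(1 + COP_R) = 297.00 × 5.69/(1 + 5.69) = 253 K.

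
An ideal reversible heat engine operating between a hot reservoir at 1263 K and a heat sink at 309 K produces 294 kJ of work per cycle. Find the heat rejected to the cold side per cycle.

Carnot efficiency: η = 1 − T_C/T_H = 1 − 309.00/1263.00 = 0.7553.
Since Q_C/Q_H = T_C/T_H and Q_H = W/η, Q_C = W·T_C/(T_H − T_C) = 294 × 309.00/954.00 = 95.2 kJ.

Q_C ≈ 95.2 kJ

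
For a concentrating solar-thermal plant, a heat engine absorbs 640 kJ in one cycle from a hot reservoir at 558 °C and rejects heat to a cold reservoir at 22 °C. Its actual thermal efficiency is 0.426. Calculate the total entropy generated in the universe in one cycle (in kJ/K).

T_H = 558 °C → 558 + 273.15 = 831.15 K.
T_C = 22 °C → 22 + 273.15 = 295.15 K.
W = η·Q_H = 0.426 × 640 = 272.6 kJ, so Q_C = Q_H − W = 367.4 kJ.
Reservoir entropy changes: ΔS_H = −Q_H/T_H = −640/831.15 = -0.7700 kJ/K and ΔS_C = +Q_C/T_C = 367.4/295.15 = 1.245 kJ/K.
ΔS_univ = −Q_H/T_H + Q_C/T_C = 0.4746 kJ/K (> 0, since η = 0.426 < η_Carnot = 0.645).

ΔS_univ ≈ 0.4746 kJ/K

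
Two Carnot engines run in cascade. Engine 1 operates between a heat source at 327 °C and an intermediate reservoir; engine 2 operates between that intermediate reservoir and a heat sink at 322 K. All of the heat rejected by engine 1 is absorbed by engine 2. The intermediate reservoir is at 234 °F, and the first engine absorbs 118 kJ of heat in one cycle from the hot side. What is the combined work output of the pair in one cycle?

T_H = 327 °C → 327 + 273.15 = 600.15 K.
Two reversible stages in series are equivalent to a single Carnot engine between T_H and T_C, so η_total = 1 − T_C/T_H = 1 − 322.00/600.15 = 0.4635.
W_total = η_total · Q_H = 0.4635 × 118 = 54.7 kJ.

W_total ≈ 54.7 kJ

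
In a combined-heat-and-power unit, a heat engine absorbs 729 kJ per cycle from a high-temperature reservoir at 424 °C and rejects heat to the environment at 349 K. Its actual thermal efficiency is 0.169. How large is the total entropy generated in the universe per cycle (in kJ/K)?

T_H = 424 °C → 424 + 273.15 = 697.15 K.
W = η·Q_H = 0.169 × 729 = 123.2 kJ, so Q_C = Q_H − W = 605.8 kJ.
Reservoir entropy changes: ΔS_H = −Q_H/T_H = −729/697.15 = -1.046 kJ/K and ΔS_C = +Q_C/T_C = 605.8/349.00 = 1.736 kJ/K.
ΔS_univ = −Q_H/T_H + Q_C/T_C = 0.690 kJ/K (> 0, since η = 0.169 < η_Carnot = 0.499).

ΔS_univ ≈ 0.690 kJ/K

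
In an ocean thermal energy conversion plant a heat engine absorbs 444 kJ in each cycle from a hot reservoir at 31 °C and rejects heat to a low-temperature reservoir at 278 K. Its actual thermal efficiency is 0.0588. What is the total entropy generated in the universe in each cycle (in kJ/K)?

ΔS_univ ≈ 0.04341 kJ/K

T_H = 31 °C → 31 + 273.15 = 304.15 K.
W = η·Q_H = 0.0588 × 444 = 26.11 kJ, so Q_C = Q_H − W = 417.9 kJ.
Entropy balance on the reservoirs: −Q_H/T_H = -1.460 kJ/K, +Q_C/T_C = 1.503 kJ/K.
ΔS_univ = −Q_H/T_H + Q_C/T_C = 0.04341 kJ/K (> 0, since η = 0.0588 < η_Carnot = 0.086).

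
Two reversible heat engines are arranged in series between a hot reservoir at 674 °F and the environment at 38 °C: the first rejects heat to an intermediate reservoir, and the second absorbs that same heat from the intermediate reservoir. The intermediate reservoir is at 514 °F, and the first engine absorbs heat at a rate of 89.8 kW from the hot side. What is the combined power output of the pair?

T_H = 674 °F → (674 − 32) × 5/9 = 356.67 °C = 629.82 K.
T_C = 38 °C → 38 + 273.15 = 311.15 K.
Two reversible stages in series are equivalent to a single Carnot engine between T_H and T_C, so η_total = 1 − T_C/T_H = 1 − 311.15/629.82 = 0.5060.
W_total = η_total · Q_H = 0.5060 × 89.8 = 45.44 kW.

Ẇ_total ≈ 45.44 kW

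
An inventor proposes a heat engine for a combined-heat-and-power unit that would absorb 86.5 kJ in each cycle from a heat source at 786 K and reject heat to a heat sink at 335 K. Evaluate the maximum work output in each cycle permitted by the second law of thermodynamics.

No engine can exceed the Carnot limit: η_max = 1 − T_C/T_H = 1 − 335.00/786.00 = 0.5738.
W_max = η_max · Q_H = 0.5738 × 86.5 = 49.63 kJ.

W_max ≈ 49.63 kJ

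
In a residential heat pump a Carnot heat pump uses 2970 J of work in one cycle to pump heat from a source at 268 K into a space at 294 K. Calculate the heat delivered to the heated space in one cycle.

Q_H ≈ 33600 J

COP_HP = T_H/(T_H − T_C) = 294.00/26.00 = 11.3077.
Q_H = COP_HP · W = 11.3077 × 2970 = 33600 J.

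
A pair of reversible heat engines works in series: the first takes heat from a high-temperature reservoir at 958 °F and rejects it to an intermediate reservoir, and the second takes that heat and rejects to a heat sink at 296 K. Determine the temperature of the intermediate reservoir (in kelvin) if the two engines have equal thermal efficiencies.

T_m ≈ 483 K

T_H = 958 °F → (958 − 32) × 5/9 = 514.44 °C = 787.59 K.
Equal efficiencies require 1 − T_m/T_H = 1 − T_C/T_m, i.e. T_m/T_H = T_C/T_m, so T_m = √(T_H·T_C) = √(787.59 × 296.00) = 483 K.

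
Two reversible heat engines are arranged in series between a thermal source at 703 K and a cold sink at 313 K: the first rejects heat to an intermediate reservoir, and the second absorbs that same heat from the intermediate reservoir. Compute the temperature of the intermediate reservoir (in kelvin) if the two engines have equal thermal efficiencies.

T_m ≈ 469.1 K

Equal efficiencies require 1 − T_m/T_H = 1 − T_C/T_m, i.e. T_m/T_H = T_C/T_m, so T_m = √(T_H·T_C) = √(703.00 × 313.00) = 469.1 K.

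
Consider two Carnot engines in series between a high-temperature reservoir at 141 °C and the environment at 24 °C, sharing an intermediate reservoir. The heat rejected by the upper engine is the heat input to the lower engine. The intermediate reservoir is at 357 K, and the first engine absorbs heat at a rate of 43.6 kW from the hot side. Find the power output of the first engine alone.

Ẇ₁ ≈ 6.02 kW

T_H = 141 °C → 141 + 273.15 = 414.15 K.
T_C = 24 °C → 24 + 273.15 = 297.15 K.
First-stage efficiency η₁ = 1 − T_m/T_H = 1 − 357.00/414.15 = 0.1380.
W₁ = η₁·Q_H = 0.1380 × 43.6 = 6.02 kW.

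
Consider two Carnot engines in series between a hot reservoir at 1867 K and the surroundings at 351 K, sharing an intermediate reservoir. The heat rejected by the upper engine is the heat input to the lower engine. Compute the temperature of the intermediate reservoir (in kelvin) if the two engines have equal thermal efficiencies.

T_m ≈ 809.5 K

Equal efficiencies require 1 − T_m/T_H = 1 − T_C/T_m, i.e. T_m/T_H = T_C/T_m, so T_m = √(T_H·T_C) = √(1867.00 × 351.00) = 809.5 K.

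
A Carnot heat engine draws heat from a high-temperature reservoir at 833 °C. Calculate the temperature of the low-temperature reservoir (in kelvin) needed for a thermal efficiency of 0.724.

T_C ≈ 305 K

T_H = 833 °C → 833 + 273.15 = 1106.15 K.
From η = 1 − T_C/T_H, T_C = T_H·(1 − η) = 1106.15 × (1 − 0.724) = 305 K.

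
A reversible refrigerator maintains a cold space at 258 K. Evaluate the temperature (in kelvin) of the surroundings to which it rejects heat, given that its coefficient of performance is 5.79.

COP_R = T_C/(T_H − T_C) ⇒ T_H = T_C·(1 + 1/COP_R) = 258.00 × (1 + 1/5.79) = 303 K.

T_H ≈ 303 K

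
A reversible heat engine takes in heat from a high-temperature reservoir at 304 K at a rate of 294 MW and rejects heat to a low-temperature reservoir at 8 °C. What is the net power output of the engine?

Ẇ ≈ 22.1 MW

T_C = 8 °C → 8 + 273.15 = 281.15 K.
The Carnot efficiency is η = 1 − T_C/T_H = 1 − 281.15/304.00 = 0.0752.
W = η·Q_H = 0.0752 × 294 = 22.1 MW.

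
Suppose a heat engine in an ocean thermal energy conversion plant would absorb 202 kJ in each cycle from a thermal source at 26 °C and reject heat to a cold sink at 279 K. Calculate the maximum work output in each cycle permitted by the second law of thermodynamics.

T_H = 26 °C → 26 + 273.15 = 299.15 K.
The second-law ceiling is the Carnot efficiency, η_max = 1 − T_C/T_H = 1 − 279.00/299.15 = 0.0674.
W_max = η_max · Q_H = 0.0674 × 202 = 13.61 kJ.

W_max ≈ 13.61 kJ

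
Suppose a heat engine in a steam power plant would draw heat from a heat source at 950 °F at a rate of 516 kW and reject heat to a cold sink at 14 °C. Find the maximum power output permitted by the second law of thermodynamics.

T_H = 950 °F → (950 − 32) × 5/9 = 510.00 °C = 783.15 K.
T_C = 14 °C → 14 + 273.15 = 287.15 K.
No engine can exceed the Carnot limit: η_max = 1 − T_C/T_H = 1 − 287.15/783.15 = 0.6333.
W_max = η_max · Q_H = 0.6333 × 516 = 327 kW.

Ẇ_max ≈ 327 kW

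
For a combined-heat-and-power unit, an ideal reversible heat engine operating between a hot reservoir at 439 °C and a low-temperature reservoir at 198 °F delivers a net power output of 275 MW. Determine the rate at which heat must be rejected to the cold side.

Q̇_C ≈ 290 MW

T_H = 439 °C → 439 + 273.15 = 712.15 K.
T_C = 198 °F → (198 − 32) × 5/9 = 92.22 °C = 365.37 K.
η_rev = 1 − T_C/T_H = 1 − 365.37/712.15 = 0.4869.
Since Q_C/Q_H = T_C/T_H and Q_H = W/η, Q_C = W·T_C/(T_H − T_C) = 275 × 365.37/346.78 = 290 MW.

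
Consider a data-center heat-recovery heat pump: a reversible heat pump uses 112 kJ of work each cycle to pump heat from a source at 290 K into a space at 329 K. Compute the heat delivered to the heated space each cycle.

Q_H ≈ 945 kJ

COP_HP = T_H/(T_H − T_C) = 329.00/39.00 = 8.4359.
Q_H = COP_HP · W = 8.4359 × 112 = 945 kJ.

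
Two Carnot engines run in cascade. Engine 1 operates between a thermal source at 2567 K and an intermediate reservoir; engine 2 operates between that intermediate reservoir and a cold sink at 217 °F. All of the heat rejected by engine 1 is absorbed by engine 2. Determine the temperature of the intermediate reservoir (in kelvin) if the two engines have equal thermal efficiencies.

T_C = 217 °F → (217 − 32) × 5/9 = 102.78 °C = 375.93 K.
Equal efficiencies require 1 − T_m/T_H = 1 − T_C/T_m, i.e. T_m/T_H = T_C/T_m, so T_m = √(T_H·T_C) = √(2567.00 × 375.93) = 982 K.

T_m ≈ 982 K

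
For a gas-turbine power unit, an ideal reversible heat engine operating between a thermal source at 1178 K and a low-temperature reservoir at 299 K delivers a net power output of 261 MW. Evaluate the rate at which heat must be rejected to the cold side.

η_rev = 1 − T_C/T_H = 1 − 299.00/1178.00 = 0.7462.
Since Q_C/Q_H = T_C/T_H and Q_H = W/η, Q_C = W·T_C/(T_H − T_C) = 261 × 299.00/879.00 = 88.8 MW.

Q̇_C ≈ 88.8 MW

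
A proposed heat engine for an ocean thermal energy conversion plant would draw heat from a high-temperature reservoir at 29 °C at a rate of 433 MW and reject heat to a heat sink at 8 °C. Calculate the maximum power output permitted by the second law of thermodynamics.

T_H = 29 °C → 29 + 273.15 = 302.15 K.
T_C = 8 °C → 8 + 273.15 = 281.15 K.
The second-law ceiling is the Carnot efficiency, η_max = 1 − T_C/T_H = 1 − 281.15/302.15 = 0.0695.
W_max = η_max · Q_H = 0.0695 × 433 = 30.09 MW.

Ẇ_max ≈ 30.09 MW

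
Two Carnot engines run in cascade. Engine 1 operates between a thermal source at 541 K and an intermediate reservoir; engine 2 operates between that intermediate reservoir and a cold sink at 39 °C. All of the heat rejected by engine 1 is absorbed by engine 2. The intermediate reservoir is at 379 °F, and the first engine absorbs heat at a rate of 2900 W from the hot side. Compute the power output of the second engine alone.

T_C = 39 °C → 39 + 273.15 = 312.15 K.
T_m = 379 °F → (379 − 32) × 5/9 = 192.78 °C = 465.93 K.
Heat entering the second stage: Q_m = Q_H·(T_m/T_H) = 2900 × 465.93/541.00 = 2500 W.
Second-stage efficiency η₂ = 1 − T_C/T_m = 1 − 312.15/465.93 = 0.3300, so W₂ = η₂·Q_m = 824 W.

Ẇ₂ ≈ 824 W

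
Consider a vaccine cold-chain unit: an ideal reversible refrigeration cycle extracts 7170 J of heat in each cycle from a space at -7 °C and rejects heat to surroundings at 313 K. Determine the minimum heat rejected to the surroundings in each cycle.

T_C = -7 °C → -7 + 273.15 = 266.15 K.
For a reversible cycle Q_H/Q_C = T_H/T_C, so Q_H = Q_C·T_H/T_C = 7170 × 313.00/266.15 = 8432 J.

Q_H ≈ 8432 J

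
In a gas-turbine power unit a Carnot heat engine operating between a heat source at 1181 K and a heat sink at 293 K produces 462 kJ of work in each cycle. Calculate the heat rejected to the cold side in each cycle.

The Carnot efficiency is η = 1 − T_C/T_H = 1 − 293.00/1181.00 = 0.7519.
Since Q_C/Q_H = T_C/T_H and Q_H = W/η, Q_C = W·T_C/(T_H − T_C) = 462 × 293.00/888.00 = 152 kJ.

Q_C ≈ 152 kJ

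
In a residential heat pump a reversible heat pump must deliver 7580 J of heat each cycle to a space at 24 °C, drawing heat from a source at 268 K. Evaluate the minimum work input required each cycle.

T_H = 24 °C → 24 + 273.15 = 297.15 K.
The Carnot heat-pump COP is COP_HP = T_H/(T_H − T_C) = 297.15/29.15 = 10.1938.
W = Q_H/COP_HP = 7580/10.1938 = 744 J.

W_in ≈ 744 J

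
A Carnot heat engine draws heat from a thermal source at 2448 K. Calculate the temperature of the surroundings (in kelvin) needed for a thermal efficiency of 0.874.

T_C ≈ 308 K

From η = 1 − T_C/T_H, T_C = T_H·(1 − η) = 2448.00 × (1 − 0.874) = 308 K.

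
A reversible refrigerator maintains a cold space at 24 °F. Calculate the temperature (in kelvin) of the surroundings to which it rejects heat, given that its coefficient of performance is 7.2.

T_H ≈ 306 K

T_C = 24 °F → (24 − 32) × 5/9 = -4.44 °C = 268.71 K.
COP_R = T_C/(T_H − T_C) ⇒ T_H = T_C·(1 + 1/COP_R) = 268.71 × (1 + 1/7.2) = 306 K.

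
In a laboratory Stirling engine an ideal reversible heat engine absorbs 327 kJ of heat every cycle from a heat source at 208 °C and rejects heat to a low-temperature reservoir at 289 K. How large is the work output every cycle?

T_H = 208 °C → 208 + 273.15 = 481.15 K.
Carnot efficiency: η = 1 − T_C/T_H = 1 − 289.00/481.15 = 0.3994.
W = η·Q_H = 0.3994 × 327 = 131 kJ.

W ≈ 131 kJ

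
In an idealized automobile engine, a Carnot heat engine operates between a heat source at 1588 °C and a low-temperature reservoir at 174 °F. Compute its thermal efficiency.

η ≈ 0.8108

T_H = 1588 °C → 1588 + 273.15 = 1861.15 K.
T_C = 174 °F → (174 − 32) × 5/9 = 78.89 °C = 352.04 K.
Since the cycle is reversible, η = 1 − T_C/T_H = 1 − 352.04/1861.15 = 0.8108.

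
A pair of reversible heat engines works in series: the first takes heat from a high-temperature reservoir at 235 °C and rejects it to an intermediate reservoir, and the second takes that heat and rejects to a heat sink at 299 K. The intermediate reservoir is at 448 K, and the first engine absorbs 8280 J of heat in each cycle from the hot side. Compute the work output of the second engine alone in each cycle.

T_H = 235 °C → 235 + 273.15 = 508.15 K.
Heat entering the second stage: Q_m = Q_H·(T_m/T_H) = 8280 × 448.00/508.15 = 7300 J.
Second-stage efficiency η₂ = 1 − T_C/T_m = 1 − 299.00/448.00 = 0.3326, so W₂ = η₂·Q_m = 2428 J.

W₂ ≈ 2428 J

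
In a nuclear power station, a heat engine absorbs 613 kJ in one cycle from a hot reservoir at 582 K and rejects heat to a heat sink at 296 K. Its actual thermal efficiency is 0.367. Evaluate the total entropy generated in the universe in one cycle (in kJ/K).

ΔS_univ ≈ 0.258 kJ/K

W = η·Q_H = 0.367 × 613 = 225.0 kJ, so Q_C = Q_H − W = 388.0 kJ.
Entropy balance on the reservoirs: −Q_H/T_H = -1.053 kJ/K, +Q_C/T_C = 1.311 kJ/K.
ΔS_univ = −Q_H/T_H + Q_C/T_C = 0.258 kJ/K (> 0, since η = 0.367 < η_Carnot = 0.491).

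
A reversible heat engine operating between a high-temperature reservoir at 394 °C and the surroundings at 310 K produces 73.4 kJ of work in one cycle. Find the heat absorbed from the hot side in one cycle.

T_H = 394 °C → 394 + 273.15 = 667.15 K.
For a reversible engine, η = 1 − T_C/T_H = 1 − 310.00/667.15 = 0.5353.
Q_H = W/η = 73.4/0.5353 = 137.1 kJ.

Q_H ≈ 137.1 kJ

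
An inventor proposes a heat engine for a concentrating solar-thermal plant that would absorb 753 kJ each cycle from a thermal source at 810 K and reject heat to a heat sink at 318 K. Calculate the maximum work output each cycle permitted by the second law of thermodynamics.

W_max ≈ 457 kJ

The second-law ceiling is the Carnot efficiency, η_max = 1 − T_C/T_H = 1 − 318.00/810.00 = 0.6074.
W_max = η_max · Q_H = 0.6074 × 753 = 457 kJ.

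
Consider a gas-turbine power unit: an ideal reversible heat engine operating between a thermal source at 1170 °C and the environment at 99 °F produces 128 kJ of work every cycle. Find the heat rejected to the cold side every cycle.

Q_C ≈ 35.1 kJ

T_H = 1170 °C → 1170 + 273.15 = 1443.15 K.
T_C = 99 °F → (99 − 32) × 5/9 = 37.22 °C = 310.37 K.
Carnot efficiency: η = 1 − T_C/T_H = 1 − 310.37/1443.15 = 0.7849.
Since Q_C/Q_H = T_C/T_H and Q_H = W/η, Q_C = W·T_C/(T_H − T_C) = 128 × 310.37/1132.78 = 35.1 kJ.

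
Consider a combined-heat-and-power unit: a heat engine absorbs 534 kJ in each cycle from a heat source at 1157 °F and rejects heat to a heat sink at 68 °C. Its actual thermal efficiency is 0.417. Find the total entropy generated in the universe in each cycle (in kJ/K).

T_H = 1157 °F → (1157 − 32) × 5/9 = 625.00 °C = 898.15 K.
T_C = 68 °C → 68 + 273.15 = 341.15 K.
W = η·Q_H = 0.417 × 534 = 222.7 kJ, so Q_C = Q_H − W = 311.3 kJ.
The hot reservoir loses entropy Q_H/T_H = 534/898.15 = 0.5946 kJ/K; the cold reservoir gains Q_C/T_C = 311.3/341.15 = 0.9126 kJ/K.
ΔS_univ = −Q_H/T_H + Q_C/T_C = 0.3180 kJ/K (> 0, since η = 0.417 < η_Carnot = 0.620).

ΔS_univ ≈ 0.3180 kJ/K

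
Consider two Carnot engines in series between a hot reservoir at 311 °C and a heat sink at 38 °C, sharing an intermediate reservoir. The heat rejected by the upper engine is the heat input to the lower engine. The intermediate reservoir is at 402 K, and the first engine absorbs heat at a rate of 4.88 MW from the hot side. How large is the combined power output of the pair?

Ẇ_total ≈ 2.28 MW

T_H = 311 °C → 311 + 273.15 = 584.15 K.
T_C = 38 °C → 38 + 273.15 = 311.15 K.
Two reversible stages in series are equivalent to a single Carnot engine between T_H and T_C, so η_total = 1 − T_C/T_H = 1 − 311.15/584.15 = 0.4673.
W_total = η_total · Q_H = 0.4673 × 4.88 = 2.28 MW.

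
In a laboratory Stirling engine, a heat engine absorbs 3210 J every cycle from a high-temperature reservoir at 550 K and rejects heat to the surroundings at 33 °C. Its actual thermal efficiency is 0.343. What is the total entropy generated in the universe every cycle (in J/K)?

T_C = 33 °C → 33 + 273.15 = 306.15 K.
W = η·Q_H = 0.343 × 3210 = 1101 J, so Q_C = Q_H − W = 2109 J.
Reservoir entropy changes: ΔS_H = −Q_H/T_H = −3210/550.00 = -5.836 J/K and ΔS_C = +Q_C/T_C = 2109/306.15 = 6.889 J/K.
ΔS_univ = −Q_H/T_H + Q_C/T_C = 1.05 J/K (> 0, since η = 0.343 < η_Carnot = 0.443).

ΔS_univ ≈ 1.05 J/K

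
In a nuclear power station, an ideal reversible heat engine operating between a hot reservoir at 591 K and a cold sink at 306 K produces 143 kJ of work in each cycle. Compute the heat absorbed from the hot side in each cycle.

Q_H ≈ 297 kJ

Carnot efficiency: η = 1 − T_C/T_H = 1 − 306.00/591.00 = 0.4822.
Q_H = W/η = 143/0.4822 = 297 kJ.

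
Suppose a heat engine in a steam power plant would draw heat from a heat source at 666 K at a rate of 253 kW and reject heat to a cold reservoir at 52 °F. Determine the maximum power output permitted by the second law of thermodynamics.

T_C = 52 °F → (52 − 32) × 5/9 = 11.11 °C = 284.26 K.
No engine can exceed the Carnot limit: η_max = 1 − T_C/T_H = 1 − 284.26/666.00 = 0.5732.
W_max = η_max · Q_H = 0.5732 × 253 = 145 kW.

Ẇ_max ≈ 145 kW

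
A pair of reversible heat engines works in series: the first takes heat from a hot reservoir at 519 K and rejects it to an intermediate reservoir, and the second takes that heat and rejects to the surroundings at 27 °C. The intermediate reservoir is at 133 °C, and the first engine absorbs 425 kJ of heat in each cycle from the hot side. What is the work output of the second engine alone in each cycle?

T_C = 27 °C → 27 + 273.15 = 300.15 K.
T_m = 133 °C → 133 + 273.15 = 406.15 K.
Heat entering the second stage: Q_m = Q_H·(T_m/T_H) = 425 × 406.15/519.00 = 333 kJ.
Second-stage efficiency η₂ = 1 − T_C/T_m = 1 − 300.15/406.15 = 0.2610, so W₂ = η₂·Q_m = 86.8 kJ.

W₂ ≈ 86.8 kJ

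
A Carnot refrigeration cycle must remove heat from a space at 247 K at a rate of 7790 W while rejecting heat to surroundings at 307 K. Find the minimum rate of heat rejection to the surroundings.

For a reversible cycle Q_H/Q_C = T_H/T_C, so Q_H = Q_C·T_H/T_C = 7790 × 307.00/247.00 = 9680 W.

Q̇_H ≈ 9680 W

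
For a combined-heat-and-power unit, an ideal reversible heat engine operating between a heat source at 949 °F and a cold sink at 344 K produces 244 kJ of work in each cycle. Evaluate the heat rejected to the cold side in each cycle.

T_H = 949 °F → (949 − 32) × 5/9 = 509.44 °C = 782.59 K.
The Carnot efficiency is η = 1 − T_C/T_H = 1 − 344.00/782.59 = 0.5604.
Since Q_C/Q_H = T_C/T_H and Q_H = W/η, Q_C = W·T_C/(T_H − T_C) = 244 × 344.00/438.59 = 191 kJ.

Q_C ≈ 191 kJ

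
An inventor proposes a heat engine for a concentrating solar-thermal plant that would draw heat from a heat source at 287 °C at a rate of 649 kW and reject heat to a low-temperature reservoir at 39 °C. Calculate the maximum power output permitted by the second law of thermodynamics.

Ẇ_max ≈ 287 kW

T_H = 287 °C → 287 + 273.15 = 560.15 K.
T_C = 39 °C → 39 + 273.15 = 312.15 K.
The second-law ceiling is the Carnot efficiency, η_max = 1 − T_C/T_H = 1 − 312.15/560.15 = 0.4427.
W_max = η_max · Q_H = 0.4427 × 649 = 287 kW.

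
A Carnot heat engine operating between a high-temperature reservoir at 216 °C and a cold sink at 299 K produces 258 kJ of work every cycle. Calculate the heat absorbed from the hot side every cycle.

T_H = 216 °C → 216 + 273.15 = 489.15 K.
The Carnot efficiency is η = 1 − T_C/T_H = 1 − 299.00/489.15 = 0.3887.
Q_H = W/η = 258/0.3887 = 664 kJ.

Q_H ≈ 664 kJ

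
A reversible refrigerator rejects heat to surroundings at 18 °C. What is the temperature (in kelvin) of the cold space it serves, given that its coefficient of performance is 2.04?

T_H = 18 °C → 18 + 273.15 = 291.15 K.
COP_R = T_C/(T_H − T_C) ⇒ T_C = T_H·COP_R/(1 + COP_R) = 291.15 × 2.04/(1 + 2.04) = 195 K.

T_C ≈ 195 K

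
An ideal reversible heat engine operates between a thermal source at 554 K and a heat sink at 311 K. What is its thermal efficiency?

η ≈ 0.4386

The Carnot efficiency is η = 1 − T_C/T_H = 1 − 311.00/554.00 = 0.4386.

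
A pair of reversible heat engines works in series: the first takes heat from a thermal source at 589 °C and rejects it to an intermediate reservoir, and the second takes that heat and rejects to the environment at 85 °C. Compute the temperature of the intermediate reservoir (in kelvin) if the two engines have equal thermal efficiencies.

T_m ≈ 555.7 K

T_H = 589 °C → 589 + 273.15 = 862.15 K.
T_C = 85 °C → 85 + 273.15 = 358.15 K.
Equal efficiencies require 1 − T_m/T_H = 1 − T_C/T_m, i.e. T_m/T_H = T_C/T_m, so T_m = √(T_H·T_C) = √(862.15 × 358.15) = 555.7 K.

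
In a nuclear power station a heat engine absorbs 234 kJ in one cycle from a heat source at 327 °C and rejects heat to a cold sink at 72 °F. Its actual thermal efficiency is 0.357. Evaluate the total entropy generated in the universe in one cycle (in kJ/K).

ΔS_univ ≈ 0.119 kJ/K

T_H = 327 °C → 327 + 273.15 = 600.15 K.
T_C = 72 °F → (72 − 32) × 5/9 = 22.22 °C = 295.37 K.
W = η·Q_H = 0.357 × 234 = 83.54 kJ, so Q_C = Q_H − W = 150.5 kJ.
The hot reservoir loses entropy Q_H/T_H = 234/600.15 = 0.3899 kJ/K; the cold reservoir gains Q_C/T_C = 150.5/295.37 = 0.5094 kJ/K.
ΔS_univ = −Q_H/T_H + Q_C/T_C = 0.119 kJ/K (> 0, since η = 0.357 < η_Carnot = 0.508).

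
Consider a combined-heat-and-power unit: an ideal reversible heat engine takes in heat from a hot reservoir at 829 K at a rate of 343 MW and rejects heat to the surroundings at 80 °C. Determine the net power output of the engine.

T_C = 80 °C → 80 + 273.15 = 353.15 K.
Carnot efficiency: η = 1 − T_C/T_H = 1 − 353.15/829.00 = 0.5740.
W = η·Q_H = 0.5740 × 343 = 197 MW.

Ẇ ≈ 197 MW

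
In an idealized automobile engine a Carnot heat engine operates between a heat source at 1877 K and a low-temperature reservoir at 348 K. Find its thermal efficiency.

Carnot efficiency: η = 1 − T_C/T_H = 1 − 348.00/1877.00 = 0.815.

η ≈ 0.815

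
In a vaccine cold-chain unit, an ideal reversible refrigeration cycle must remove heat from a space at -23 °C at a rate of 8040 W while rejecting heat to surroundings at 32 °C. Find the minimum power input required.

Ẇ_in ≈ 1768 W

T_H = 32 °C → 32 + 273.15 = 305.15 K.
T_C = -23 °C → -23 + 273.15 = 250.15 K.
The reversible coefficient of performance is COP_R = T_C/(T_H − T_C) = 250.15/55.00 = 4.5482.
W = Q_C/COP_R = 8040/4.5482 = 1768 W.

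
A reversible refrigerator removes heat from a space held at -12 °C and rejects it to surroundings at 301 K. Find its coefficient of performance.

COP_R ≈ 6.55

T_C = -12 °C → -12 + 273.15 = 261.15 K.
Carnot COP: COP_R = T_C/(T_H − T_C) = 261.15/(301.00 − 261.15) = 6.55.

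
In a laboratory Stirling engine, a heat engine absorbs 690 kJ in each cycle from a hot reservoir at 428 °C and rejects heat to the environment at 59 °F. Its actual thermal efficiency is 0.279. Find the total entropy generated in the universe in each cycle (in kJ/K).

T_H = 428 °C → 428 + 273.15 = 701.15 K.
T_C = 59 °F → (59 − 32) × 5/9 = 15.00 °C = 288.15 K.
W = η·Q_H = 0.279 × 690 = 192.5 kJ, so Q_C = Q_H − W = 497.5 kJ.
The hot reservoir loses entropy Q_H/T_H = 690/701.15 = 0.9841 kJ/K; the cold reservoir gains Q_C/T_C = 497.5/288.15 = 1.726 kJ/K.
ΔS_univ = −Q_H/T_H + Q_C/T_C = 0.742 kJ/K (> 0, since η = 0.279 < η_Carnot = 0.589).

ΔS_univ ≈ 0.742 kJ/K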